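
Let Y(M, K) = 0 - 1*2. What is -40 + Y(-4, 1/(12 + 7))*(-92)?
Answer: 144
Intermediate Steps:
Y(M, K) = -2 (Y(M, K) = 0 - 2 = -2)
-40 + Y(-4, 1/(12 + 7))*(-92) = -40 - 2*(-92) = -40 + 184 = 144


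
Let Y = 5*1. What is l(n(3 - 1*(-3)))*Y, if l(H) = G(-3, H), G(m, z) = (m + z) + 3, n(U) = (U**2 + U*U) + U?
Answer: 390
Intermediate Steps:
n(U) = U + 2*U**2 (n(U) = (U**2 + U**2) + U = 2*U**2 + U = U + 2*U**2)
Y = 5
G(m, z) = 3 + m + z
l(H) = H (l(H) = 3 - 3 + H = H)
l(n(3 - 1*(-3)))*Y = ((3 - 1*(-3))*(1 + 2*(3 - 1*(-3))))*5 = ((3 + 3)*(1 + 2*(3 + 3)))*5 = (6*(1 + 2*6))*5 = (6*(1 + 12))*5 = (6*13)*5 = 78*5 = 390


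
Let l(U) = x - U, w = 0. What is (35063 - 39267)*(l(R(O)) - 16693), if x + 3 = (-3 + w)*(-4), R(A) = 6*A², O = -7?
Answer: 71375512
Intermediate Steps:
x = 9 (x = -3 + (-3 + 0)*(-4) = -3 - 3*(-4) = -3 + 12 = 9)
l(U) = 9 - U
(35063 - 39267)*(l(R(O)) - 16693) = (35063 - 39267)*((9 - 6*(-7)²) - 16693) = -4204*((9 - 6*49) - 16693) = -4204*((9 - 1*294) - 16693) = -4204*((9 - 294) - 16693) = -4204*(-285 - 16693) = -4204*(-16978) = 71375512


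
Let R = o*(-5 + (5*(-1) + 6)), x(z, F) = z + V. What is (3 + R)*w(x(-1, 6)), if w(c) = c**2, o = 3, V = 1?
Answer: 0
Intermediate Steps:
x(z, F) = 1 + z (x(z, F) = z + 1 = 1 + z)
R = -12 (R = 3*(-5 + (5*(-1) + 6)) = 3*(-5 + (-5 + 6)) = 3*(-5 + 1) = 3*(-4) = -12)
(3 + R)*w(x(-1, 6)) = (3 - 12)*(1 - 1)**2 = -9*0**2 = -9*0 = 0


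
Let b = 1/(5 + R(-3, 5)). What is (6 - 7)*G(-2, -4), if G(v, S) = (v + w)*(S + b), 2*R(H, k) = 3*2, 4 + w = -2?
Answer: -31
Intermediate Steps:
w = -6 (w = -4 - 2 = -6)
R(H, k) = 3 (R(H, k) = (3*2)/2 = (½)*6 = 3)
b = ⅛ (b = 1/(5 + 3) = 1/8 = ⅛ ≈ 0.12500)
G(v, S) = (-6 + v)*(⅛ + S) (G(v, S) = (v - 6)*(S + ⅛) = (-6 + v)*(⅛ + S))
(6 - 7)*G(-2, -4) = (6 - 7)*(-¾ - 6*(-4) + (⅛)*(-2) - 4*(-2)) = -(-¾ + 24 - ¼ + 8) = -1*31 = -31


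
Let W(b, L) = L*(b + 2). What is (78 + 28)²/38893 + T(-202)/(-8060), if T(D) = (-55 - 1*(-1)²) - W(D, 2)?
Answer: 19295742/78369395 ≈ 0.24622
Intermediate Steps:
W(b, L) = L*(2 + b)
T(D) = -60 - 2*D (T(D) = (-55 - 1*(-1)²) - 2*(2 + D) = (-55 - 1*1) - (4 + 2*D) = (-55 - 1) + (-4 - 2*D) = -56 + (-4 - 2*D) = -60 - 2*D)
(78 + 28)²/38893 + T(-202)/(-8060) = (78 + 28)²/38893 + (-60 - 2*(-202))/(-8060) = 106²*(1/38893) + (-60 + 404)*(-1/8060) = 11236*(1/38893) + 344*(-1/8060) = 11236/38893 - 86/2015 = 19295742/78369395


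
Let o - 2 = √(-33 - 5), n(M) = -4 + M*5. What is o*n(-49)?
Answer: -498 - 249*I*√38 ≈ -498.0 - 1534.9*I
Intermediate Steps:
n(M) = -4 + 5*M
o = 2 + I*√38 (o = 2 + √(-33 - 5) = 2 + √(-38) = 2 + I*√38 ≈ 2.0 + 6.1644*I)
o*n(-49) = (2 + I*√38)*(-4 + 5*(-49)) = (2 + I*√38)*(-4 - 245) = (2 + I*√38)*(-249) = -498 - 249*I*√38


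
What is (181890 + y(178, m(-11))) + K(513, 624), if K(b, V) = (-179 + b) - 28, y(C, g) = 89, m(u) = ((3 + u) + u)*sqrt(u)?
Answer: 182285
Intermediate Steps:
m(u) = sqrt(u)*(3 + 2*u) (m(u) = (3 + 2*u)*sqrt(u) = sqrt(u)*(3 + 2*u))
K(b, V) = -207 + b
(181890 + y(178, m(-11))) + K(513, 624) = (181890 + 89) + (-207 + 513) = 181979 + 306 = 182285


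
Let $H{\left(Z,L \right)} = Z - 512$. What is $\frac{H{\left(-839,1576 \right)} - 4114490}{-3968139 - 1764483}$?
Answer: $\frac{1371947}{1910874} \approx 0.71797$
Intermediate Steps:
$H{\left(Z,L \right)} = -512 + Z$
$\frac{H{\left(-839,1576 \right)} - 4114490}{-3968139 - 1764483} = \frac{\left(-512 - 839\right) - 4114490}{-3968139 - 1764483} = \frac{-1351 - 4114490}{-5732622} = \left(-4115841\right) \left(- \frac{1}{5732622}\right) = \frac{1371947}{1910874}$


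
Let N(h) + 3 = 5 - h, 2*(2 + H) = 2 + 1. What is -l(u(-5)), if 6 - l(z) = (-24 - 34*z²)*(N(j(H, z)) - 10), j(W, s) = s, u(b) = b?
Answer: 2616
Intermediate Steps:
H = -½ (H = -2 + (2 + 1)/2 = -2 + (½)*3 = -2 + 3/2 = -½ ≈ -0.50000)
N(h) = 2 - h (N(h) = -3 + (5 - h) = 2 - h)
l(z) = 6 - (-24 - 34*z²)*(-8 - z) (l(z) = 6 - (-24 - 34*z²)*((2 - z) - 10) = 6 - (-24 - 34*z²)*(-8 - z))
-l(u(-5)) = -(-186 - 272*(-5)² - 34*(-5)³ - 24*(-5)) = -(-186 - 272*25 - 34*(-125) + 120) = -(-186 - 6800 + 4250 + 120) = -1*(-2616) = 2616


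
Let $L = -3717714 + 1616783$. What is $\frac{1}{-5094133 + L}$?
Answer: $- \frac{1}{7195064} \approx -1.3898 \cdot 10^{-7}$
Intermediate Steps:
$L = -2100931$
$\frac{1}{-5094133 + L} = \frac{1}{-5094133 - 2100931} = \frac{1}{-7195064} = - \frac{1}{7195064}$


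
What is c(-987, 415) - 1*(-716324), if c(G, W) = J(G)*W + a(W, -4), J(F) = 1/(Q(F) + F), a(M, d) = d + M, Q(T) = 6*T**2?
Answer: 4188618692260/5844027 ≈ 7.1674e+5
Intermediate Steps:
a(M, d) = M + d
J(F) = 1/(F + 6*F**2) (J(F) = 1/(6*F**2 + F) = 1/(F + 6*F**2))
c(G, W) = -4 + W + W/(G*(1 + 6*G)) (c(G, W) = (1/(G*(1 + 6*G)))*W + (W - 4) = W/(G*(1 + 6*G)) + (-4 + W) = -4 + W + W/(G*(1 + 6*G)))
c(-987, 415) - 1*(-716324) = (415 - 987*(1 + 6*(-987))*(-4 + 415))/((-987)*(1 + 6*(-987))) - 1*(-716324) = -(415 - 987*(1 - 5922)*411)/(987*(1 - 5922)) + 716324 = -1/987*(415 - 987*(-5921)*411)/(-5921) + 716324 = -1/987*(-1/5921)*(415 + 2401895097) + 716324 = -1/987*(-1/5921)*2401895512 + 716324 = 2401895512/5844027 + 716324 = 4188618692260/5844027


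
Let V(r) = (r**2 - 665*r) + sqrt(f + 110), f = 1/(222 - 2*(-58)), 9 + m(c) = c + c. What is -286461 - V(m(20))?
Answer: -266807 - sqrt(74362)/26 ≈ -2.6682e+5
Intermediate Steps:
m(c) = -9 + 2*c (m(c) = -9 + (c + c) = -9 + 2*c)
f = 1/338 (f = 1/(222 + 116) = 1/338 ≈ 0.0029586)
V(r) = r**2 - 665*r + sqrt(74362)/26 (V(r) = (r**2 - 665*r) + sqrt(1/338 + 110) = (r**2 - 665*r) + sqrt(37181/338) = (r**2 - 665*r) + sqrt(74362)/26 = r**2 - 665*r + sqrt(74362)/26)
-286461 - V(m(20)) = -286461 - ((-9 + 2*20)**2 - 665*(-9 + 2*20) + sqrt(74362)/26) = -286461 - ((-9 + 40)**2 - 665*(-9 + 40) + sqrt(74362)/26) = -286461 - (31**2 - 665*31 + sqrt(74362)/26) = -286461 - (961 - 20615 + sqrt(74362)/26) = -286461 - (-19654 + sqrt(74362)/26) = -286461 + (19654 - sqrt(74362)/26) = -266807 - sqrt(74362)/26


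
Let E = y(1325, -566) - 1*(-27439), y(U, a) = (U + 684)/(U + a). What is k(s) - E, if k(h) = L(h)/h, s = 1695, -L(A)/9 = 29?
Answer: -11768004683/428835 ≈ -27442.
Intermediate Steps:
L(A) = -261 (L(A) = -9*29 = -261)
y(U, a) = (684 + U)/(U + a)
k(h) = -261/h
E = 20828210/759 (E = (684 + 1325)/(1325 - 566) - 1*(-27439) = 2009/759 + 27439 = 20828210/759 ≈ 27442.)
k(s) - E = -261/1695 - 1*20828210/759 = -261*1/1695 - 20828210/759 = -87/565 - 20828210/759 = -11768004683/428835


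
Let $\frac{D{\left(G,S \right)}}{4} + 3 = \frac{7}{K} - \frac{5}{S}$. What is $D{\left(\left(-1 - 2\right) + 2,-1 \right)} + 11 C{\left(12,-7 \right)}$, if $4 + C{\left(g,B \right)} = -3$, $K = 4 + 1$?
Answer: $- \frac{317}{5} \approx -63.4$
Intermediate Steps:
$K = 5$
$D{\left(G,S \right)} = - \frac{32}{5} - \frac{20}{S}$ ($D{\left(G,S \right)} = -12 + 4 \left(\frac{7}{5} - \frac{5}{S}\right) = -12 + \left(\frac{28}{5} - \frac{20}{S}\right) = - \frac{32}{5} - \frac{20}{S}$)
$C{\left(g,B \right)} = -7$ ($C{\left(g,B \right)} = -4 - 3 = -7$)
$D{\left(\left(-1 - 2\right) + 2,-1 \right)} + 11 C{\left(12,-7 \right)} = \left(- \frac{32}{5} - \frac{20}{-1}\right) + 11 \left(-7\right) = \left(- \frac{32}{5} - -20\right) - 77 = \left(- \frac{32}{5} + 20\right) - 77 = \frac{68}{5} - 77 = - \frac{317}{5}$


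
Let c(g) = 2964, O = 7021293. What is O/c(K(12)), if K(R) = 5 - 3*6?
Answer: 2340431/988 ≈ 2368.9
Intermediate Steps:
K(R) = -13 (K(R) = 5 - 18 = -13)
O/c(K(12)) = 7021293/2964 = 7021293*(1/2964) = 2340431/988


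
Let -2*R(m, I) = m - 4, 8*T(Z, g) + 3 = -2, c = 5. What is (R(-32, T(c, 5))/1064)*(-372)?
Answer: -837/133 ≈ -6.2932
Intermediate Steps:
T(Z, g) = -5/8 (T(Z, g) = -3/8 + (⅛)*(-2) = -3/8 - ¼ = -5/8)
R(m, I) = 2 - m/2 (R(m, I) = -(m - 4)/2 = -(-4 + m)/2 = 2 - m/2)
(R(-32, T(c, 5))/1064)*(-372) = ((2 - ½*(-32))/1064)*(-372) = ((2 + 16)*(1/1064))*(-372) = (18*(1/1064))*(-372) = (9/532)*(-372) = -837/133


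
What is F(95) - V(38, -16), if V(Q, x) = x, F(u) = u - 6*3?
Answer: 93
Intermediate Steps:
F(u) = -18 + u (F(u) = u - 18 = -18 + u)
F(95) - V(38, -16) = (-18 + 95) - 1*(-16) = 77 + 16 = 93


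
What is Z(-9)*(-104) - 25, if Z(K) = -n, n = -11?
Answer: -1169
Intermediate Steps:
Z(K) = 11 (Z(K) = -1*(-11) = 11)
Z(-9)*(-104) - 25 = 11*(-104) - 25 = -1144 - 25 = -1169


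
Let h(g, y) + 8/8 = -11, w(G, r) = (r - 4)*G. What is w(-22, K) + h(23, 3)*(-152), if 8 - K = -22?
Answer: 1252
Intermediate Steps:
K = 30 (K = 8 - 1*(-22) = 8 + 22 = 30)
w(G, r) = G*(-4 + r) (w(G, r) = (-4 + r)*G = G*(-4 + r))
h(g, y) = -12 (h(g, y) = -1 - 11 = -12)
w(-22, K) + h(23, 3)*(-152) = -22*(-4 + 30) - 12*(-152) = -22*26 + 1824 = -572 + 1824 = 1252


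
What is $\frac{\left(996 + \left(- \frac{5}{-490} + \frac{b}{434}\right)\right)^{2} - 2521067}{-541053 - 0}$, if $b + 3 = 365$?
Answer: $\frac{14096761398179}{4993618364532} \approx 2.823$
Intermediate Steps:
$b = 362$ ($b = -3 + 365 = 362$)
$\frac{\left(996 + \left(- \frac{5}{-490} + \frac{b}{434}\right)\right)^{2} - 2521067}{-541053 - 0} = \frac{\left(996 + \left(- \frac{5}{-490} + \frac{362}{434}\right)\right)^{2} - 2521067}{-541053 - 0} = \frac{\left(996 + \left(\left(-5\right) \left(- \frac{1}{490}\right) + 362 \cdot \frac{1}{434}\right)\right)^{2} - 2521067}{-541053 + 0} = \frac{\left(996 + \left(\frac{1}{98} + \frac{181}{217}\right)\right)^{2} - 2521067}{-541053} = \left(\left(996 + \frac{2565}{3038}\right)^{2} - 2521067\right) \left(- \frac{1}{541053}\right) = \left(\left(\frac{3028413}{3038}\right)^{2} - 2521067\right) \left(- \frac{1}{541053}\right) = \left(\frac{9171285298569}{9229444} - 2521067\right) \left(- \frac{1}{541053}\right) = \left(- \frac{14096761398179}{9229444}\right) \left(- \frac{1}{541053}\right) = \frac{14096761398179}{4993618364532}$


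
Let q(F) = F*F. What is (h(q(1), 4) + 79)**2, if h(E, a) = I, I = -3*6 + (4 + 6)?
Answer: 5041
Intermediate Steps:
q(F) = F**2
I = -8 (I = -18 + 10 = -8)
h(E, a) = -8
(h(q(1), 4) + 79)**2 = (-8 + 79)**2 = 71**2 = 5041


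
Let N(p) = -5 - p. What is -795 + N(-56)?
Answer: -744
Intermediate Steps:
-795 + N(-56) = -795 + (-5 - 1*(-56)) = -795 + (-5 + 56) = -795 + 51 = -744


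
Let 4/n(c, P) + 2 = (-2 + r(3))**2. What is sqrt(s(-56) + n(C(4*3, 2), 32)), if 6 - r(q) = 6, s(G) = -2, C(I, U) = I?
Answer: 0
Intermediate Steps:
r(q) = 0 (r(q) = 6 - 1*6 = 6 - 6 = 0)
n(c, P) = 2 (n(c, P) = 4/(-2 + (-2 + 0)**2) = 4/(-2 + (-2)**2) = 4/(-2 + 4) = 4/2 = 4*(1/2) = 2)
sqrt(s(-56) + n(C(4*3, 2), 32)) = sqrt(-2 + 2) = sqrt(0) = 0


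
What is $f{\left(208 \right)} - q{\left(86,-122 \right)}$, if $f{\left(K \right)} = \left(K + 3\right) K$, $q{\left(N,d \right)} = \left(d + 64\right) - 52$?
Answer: $43998$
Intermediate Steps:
$q{\left(N,d \right)} = 12 + d$ ($q{\left(N,d \right)} = \left(64 + d\right) - 52 = 12 + d$)
$f{\left(K \right)} = K \left(3 + K\right)$ ($f{\left(K \right)} = \left(3 + K\right) K = K \left(3 + K\right)$)
$f{\left(208 \right)} - q{\left(86,-122 \right)} = 208 \left(3 + 208\right) - \left(12 - 122\right) = 208 \cdot 211 - -110 = 43888 + 110 = 43998$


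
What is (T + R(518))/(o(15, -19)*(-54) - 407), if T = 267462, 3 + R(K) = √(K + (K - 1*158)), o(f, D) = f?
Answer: -267459/1217 - √878/1217 ≈ -219.79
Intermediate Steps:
R(K) = -3 + √(-158 + 2*K) (R(K) = -3 + √(K + (K - 1*158)) = -3 + √(K + (K - 158)) = -3 + √(K + (-158 + K)) = -3 + √(-158 + 2*K))
(T + R(518))/(o(15, -19)*(-54) - 407) = (267462 + (-3 + √(-158 + 2*518)))/(15*(-54) - 407) = (267462 + (-3 + √(-158 + 1036)))/(-810 - 407) = (267462 + (-3 + √878))/(-1217) = (267459 + √878)*(-1/1217) = -267459/1217 - √878/1217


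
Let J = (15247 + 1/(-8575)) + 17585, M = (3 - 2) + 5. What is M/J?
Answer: 51450/281534399 ≈ 0.00018275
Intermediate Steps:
M = 6 (M = 1 + 5 = 6)
J = 281534399/8575 (J = (15247 - 1/8575) + 17585 = 130743024/8575 + 17585 = 281534399/8575 ≈ 32832.)
M/J = 6/(281534399/8575) = (8575/281534399)*6 = 51450/281534399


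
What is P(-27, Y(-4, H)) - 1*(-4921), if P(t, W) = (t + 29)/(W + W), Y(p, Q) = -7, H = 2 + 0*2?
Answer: 34446/7 ≈ 4920.9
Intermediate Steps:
H = 2 (H = 2 + 0 = 2)
P(t, W) = (29 + t)/(2*W) (P(t, W) = (29 + t)/((2*W)) = (29 + t)*(1/(2*W)) = (29 + t)/(2*W))
P(-27, Y(-4, H)) - 1*(-4921) = (1/2)*(29 - 27)/(-7) - 1*(-4921) = (1/2)*(-1/7)*2 + 4921 = -1/7 + 4921 = 34446/7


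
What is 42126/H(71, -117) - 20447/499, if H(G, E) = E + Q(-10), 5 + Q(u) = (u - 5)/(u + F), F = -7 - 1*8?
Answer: -117515699/302893 ≈ -387.98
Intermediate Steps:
F = -15 (F = -7 - 8 = -15)
Q(u) = -5 + (-5 + u)/(-15 + u) (Q(u) = -5 + (u - 5)/(u - 15) = -5 + (-5 + u)/(-15 + u))
H(G, E) = -22/5 + E (H(G, E) = E + 2*(35 - 2*(-10))/(-15 - 10) = E + 2*(35 + 20)/(-25) = E + 2*(-1/25)*55 = E - 22/5 = -22/5 + E)
42126/H(71, -117) - 20447/499 = 42126/(-22/5 - 117) - 20447/499 = 42126/(-607/5) - 20447*1/499 = 42126*(-5/607) - 20447/499 = -210630/607 - 20447/499 = -117515699/302893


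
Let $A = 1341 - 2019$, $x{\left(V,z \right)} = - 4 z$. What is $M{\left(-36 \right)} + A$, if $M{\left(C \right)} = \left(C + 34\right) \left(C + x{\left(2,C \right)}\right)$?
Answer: $-894$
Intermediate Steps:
$M{\left(C \right)} = - 3 C \left(34 + C\right)$ ($M{\left(C \right)} = \left(C + 34\right) \left(C - 4 C\right) = \left(34 + C\right) \left(- 3 C\right) = - 3 C \left(34 + C\right)$)
$A = -678$
$M{\left(-36 \right)} + A = 3 \left(-36\right) \left(-34 - -36\right) - 678 = 3 \left(-36\right) \left(-34 + 36\right) - 678 = 3 \left(-36\right) 2 - 678 = -216 - 678 = -894$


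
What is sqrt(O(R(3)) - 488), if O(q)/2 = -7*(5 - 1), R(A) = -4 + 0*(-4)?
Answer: 4*I*sqrt(34) ≈ 23.324*I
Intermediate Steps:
R(A) = -4 (R(A) = -4 + 0 = -4)
O(q) = -56 (O(q) = 2*(-7*(5 - 1)) = 2*(-7*4) = 2*(-28) = -56)
sqrt(O(R(3)) - 488) = sqrt(-56 - 488) = sqrt(-544) = 4*I*sqrt(34)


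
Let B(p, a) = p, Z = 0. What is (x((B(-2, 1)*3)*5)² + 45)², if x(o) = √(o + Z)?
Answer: 225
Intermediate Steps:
x(o) = √o (x(o) = √(o + 0) = √o)
(x((B(-2, 1)*3)*5)² + 45)² = ((√(-2*3*5))² + 45)² = ((√(-6*5))² + 45)² = ((√(-30))² + 45)² = ((I*√30)² + 45)² = (-30 + 45)² = 15² = 225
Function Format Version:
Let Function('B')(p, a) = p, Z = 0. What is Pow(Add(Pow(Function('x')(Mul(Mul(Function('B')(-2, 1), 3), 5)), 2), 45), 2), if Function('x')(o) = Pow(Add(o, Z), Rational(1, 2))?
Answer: 225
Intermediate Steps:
Function('x')(o) = Pow(o, Rational(1, 2)) (Function('x')(o) = Pow(Add(o, 0), Rational(1, 2)) = Pow(o, Rational(1, 2)))
Pow(Add(Pow(Function('x')(Mul(Mul(Function('B')(-2, 1), 3), 5)), 2), 45), 2) = Pow(Add(Pow(Pow(Mul(Mul(-2, 3), 5), Rational(1, 2)), 2), 45), 2) = Pow(Add(Pow(Pow(Mul(-6, 5), Rational(1, 2)), 2), 45), 2) = Pow(Add(Pow(Pow(-30, Rational(1, 2)), 2), 45), 2) = Pow(Add(Pow(Mul(I, Pow(30, Rational(1, 2))), 2), 45), 2) = Pow(Add(-30, 45), 2) = Pow(15, 2) = 225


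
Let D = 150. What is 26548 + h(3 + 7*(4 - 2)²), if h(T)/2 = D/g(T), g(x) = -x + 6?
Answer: 26536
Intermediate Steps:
g(x) = 6 - x
h(T) = 300/(6 - T) (h(T) = 2*(150/(6 - T)) = 300/(6 - T))
26548 + h(3 + 7*(4 - 2)²) = 26548 - 300/(-6 + (3 + 7*(4 - 2)²)) = 26548 - 300/(-6 + (3 + 7*2²)) = 26548 - 300/(-6 + (3 + 7*4)) = 26548 - 300/(-6 + (3 + 28)) = 26548 - 300/(-6 + 31) = 26548 - 300/25 = 26548 - 300*1/25 = 26548 - 12 = 26536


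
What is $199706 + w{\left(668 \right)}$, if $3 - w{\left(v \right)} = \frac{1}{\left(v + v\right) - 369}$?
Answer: $\frac{193118602}{967} \approx 1.9971 \cdot 10^{5}$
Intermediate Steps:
$w{\left(v \right)} = 3 - \frac{1}{-369 + 2 v}$ ($w{\left(v \right)} = 3 - \frac{1}{\left(v + v\right) - 369} = 3 - \frac{1}{2 v - 369} = 3 - \frac{1}{-369 + 2 v}$)
$199706 + w{\left(668 \right)} = 199706 + \frac{2 \left(-554 + 3 \cdot 668\right)}{-369 + 2 \cdot 668} = 199706 + \frac{2 \left(-554 + 2004\right)}{-369 + 1336} = 199706 + 2 \cdot \frac{1}{967} \cdot 1450 = 199706 + \frac{2900}{967} = \frac{193118602}{967}$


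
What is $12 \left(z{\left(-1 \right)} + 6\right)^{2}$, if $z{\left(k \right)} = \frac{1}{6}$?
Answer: $\frac{1369}{3} \approx 456.33$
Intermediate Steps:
$z{\left(k \right)} = \frac{1}{6}$
$12 \left(z{\left(-1 \right)} + 6\right)^{2} = 12 \left(\frac{1}{6} + 6\right)^{2} = 12 \left(\frac{37}{6}\right)^{2} = 12 \cdot \frac{1369}{36} = \frac{1369}{3}$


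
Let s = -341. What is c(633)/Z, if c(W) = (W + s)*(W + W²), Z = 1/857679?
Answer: 100507991878296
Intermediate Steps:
Z = 1/857679 ≈ 1.1659e-6
c(W) = (-341 + W)*(W + W²) (c(W) = (W - 341)*(W + W²) = (-341 + W)*(W + W²))
c(633)/Z = (633*(-341 + 633² - 340*633))/(1/857679) = (633*(-341 + 400689 - 215220))*857679 = (633*185128)*857679 = 117186024*857679 = 100507991878296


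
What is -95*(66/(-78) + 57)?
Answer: -69350/13 ≈ -5334.6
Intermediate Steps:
-95*(66/(-78) + 57) = -95*(66*(-1/78) + 57) = -95*(-11/13 + 57) = -95*730/13 = -69350/13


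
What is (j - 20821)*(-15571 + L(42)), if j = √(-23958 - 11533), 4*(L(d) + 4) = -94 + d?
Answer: 324557748 - 15588*I*√35491 ≈ 3.2456e+8 - 2.9366e+6*I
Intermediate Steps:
L(d) = -55/2 + d/4 (L(d) = -4 + (-94 + d)/4 = -4 + (-47/2 + d/4) = -55/2 + d/4)
j = I*√35491 (j = √(-35491) = I*√35491 ≈ 188.39*I)
(j - 20821)*(-15571 + L(42)) = (I*√35491 - 20821)*(-15571 + (-55/2 + (¼)*42)) = (-20821 + I*√35491)*(-15571 + (-55/2 + 21/2)) = (-20821 + I*√35491)*(-15571 - 17) = (-20821 + I*√35491)*(-15588) = 324557748 - 15588*I*√35491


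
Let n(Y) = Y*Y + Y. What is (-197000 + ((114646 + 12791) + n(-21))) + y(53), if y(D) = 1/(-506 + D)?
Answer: -31321780/453 ≈ -69143.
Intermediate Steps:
n(Y) = Y + Y² (n(Y) = Y² + Y = Y + Y²)
(-197000 + ((114646 + 12791) + n(-21))) + y(53) = (-197000 + ((114646 + 12791) - 21*(1 - 21))) + 1/(-506 + 53) = (-197000 + (127437 - 21*(-20))) + 1/(-453) = (-197000 + (127437 + 420)) - 1/453 = (-197000 + 127857) - 1/453 = -69143 - 1/453 = -31321780/453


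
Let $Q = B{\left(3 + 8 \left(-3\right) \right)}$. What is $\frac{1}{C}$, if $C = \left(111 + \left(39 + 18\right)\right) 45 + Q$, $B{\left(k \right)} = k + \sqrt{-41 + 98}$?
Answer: $\frac{2513}{18945488} - \frac{\sqrt{57}}{56836464} \approx 0.00013251$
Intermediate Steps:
$B{\left(k \right)} = k + \sqrt{57}$
$Q = -21 + \sqrt{57}$ ($Q = \left(3 + 8 \left(-3\right)\right) + \sqrt{57} = \left(3 - 24\right) + \sqrt{57} = -21 + \sqrt{57} \approx -13.45$)
$C = 7539 + \sqrt{57}$ ($C = \left(111 + \left(39 + 18\right)\right) 45 - \left(21 - \sqrt{57}\right) = \left(111 + 57\right) 45 - \left(21 - \sqrt{57}\right) = 168 \cdot 45 - \left(21 - \sqrt{57}\right) = 7560 - \left(21 - \sqrt{57}\right) = 7539 + \sqrt{57} \approx 7546.5$)
$\frac{1}{C} = \frac{1}{7539 + \sqrt{57}}$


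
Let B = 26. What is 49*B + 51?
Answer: 1325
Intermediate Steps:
49*B + 51 = 49*26 + 51 = 1274 + 51 = 1325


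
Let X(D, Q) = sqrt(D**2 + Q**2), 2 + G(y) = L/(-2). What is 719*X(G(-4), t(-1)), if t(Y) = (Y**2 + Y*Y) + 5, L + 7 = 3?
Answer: 5033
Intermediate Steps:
L = -4 (L = -7 + 3 = -4)
G(y) = 0 (G(y) = -2 - 4/(-2) = -2 - 4*(-1/2) = -2 + 2 = 0)
t(Y) = 5 + 2*Y**2 (t(Y) = (Y**2 + Y**2) + 5 = 2*Y**2 + 5 = 5 + 2*Y**2)
719*X(G(-4), t(-1)) = 719*sqrt(0**2 + (5 + 2*(-1)**2)**2) = 719*sqrt(0 + (5 + 2*1)**2) = 719*sqrt(0 + (5 + 2)**2) = 719*sqrt(0 + 7**2) = 719*sqrt(0 + 49) = 719*sqrt(49) = 719*7 = 5033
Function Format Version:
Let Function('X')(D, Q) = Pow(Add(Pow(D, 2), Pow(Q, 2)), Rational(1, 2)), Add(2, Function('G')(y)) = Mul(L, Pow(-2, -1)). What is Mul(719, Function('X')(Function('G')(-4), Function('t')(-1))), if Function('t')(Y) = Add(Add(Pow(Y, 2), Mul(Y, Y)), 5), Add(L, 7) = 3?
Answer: 5033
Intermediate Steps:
L = -4 (L = Add(-7, 3) = -4)
Function('G')(y) = 0 (Function('G')(y) = Add(-2, Mul(-4, Pow(-2, -1))) = Add(-2, Mul(-4, Rational(-1, 2))) = Add(-2, 2) = 0)
Function('t')(Y) = Add(5, Mul(2, Pow(Y, 2))) (Function('t')(Y) = Add(Add(Pow(Y, 2), Pow(Y, 2)), 5) = Add(Mul(2, Pow(Y, 2)), 5) = Add(5, Mul(2, Pow(Y, 2))))
Mul(719, Function('X')(Function('G')(-4), Function('t')(-1))) = Mul(719, Pow(Add(Pow(0, 2), Pow(Add(5, Mul(2, Pow(-1, 2))), 2)), Rational(1, 2))) = Mul(719, Pow(Add(0, Pow(Add(5, Mul(2, 1)), 2)), Rational(1, 2))) = Mul(719, Pow(Add(0, Pow(Add(5, 2), 2)), Rational(1, 2))) = Mul(719, Pow(Add(0, Pow(7, 2)), Rational(1, 2))) = Mul(719, Pow(Add(0, 49), Rational(1, 2))) = Mul(719, Pow(49, Rational(1, 2))) = Mul(719, 7) = 5033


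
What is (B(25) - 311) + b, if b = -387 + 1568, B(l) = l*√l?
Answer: 995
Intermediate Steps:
B(l) = l^(3/2)
b = 1181
(B(25) - 311) + b = (25^(3/2) - 311) + 1181 = (125 - 311) + 1181 = -186 + 1181 = 995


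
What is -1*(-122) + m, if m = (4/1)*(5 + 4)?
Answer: 158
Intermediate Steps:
m = 36 (m = (4*1)*9 = 4*9 = 36)
-1*(-122) + m = -1*(-122) + 36 = 122 + 36 = 158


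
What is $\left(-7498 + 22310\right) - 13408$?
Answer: $1404$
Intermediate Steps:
$\left(-7498 + 22310\right) - 13408 = 14812 - 13408 = 1404$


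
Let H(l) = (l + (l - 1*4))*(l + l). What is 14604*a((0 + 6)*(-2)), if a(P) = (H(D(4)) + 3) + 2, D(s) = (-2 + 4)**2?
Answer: 540348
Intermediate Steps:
D(s) = 4 (D(s) = 2**2 = 4)
H(l) = 2*l*(-4 + 2*l) (H(l) = (l + (l - 4))*(2*l) = (l + (-4 + l))*(2*l) = (-4 + 2*l)*(2*l) = 2*l*(-4 + 2*l))
a(P) = 37 (a(P) = (4*4*(-2 + 4) + 3) + 2 = (4*4*2 + 3) + 2 = (32 + 3) + 2 = 35 + 2 = 37)
14604*a((0 + 6)*(-2)) = 14604*37 = 540348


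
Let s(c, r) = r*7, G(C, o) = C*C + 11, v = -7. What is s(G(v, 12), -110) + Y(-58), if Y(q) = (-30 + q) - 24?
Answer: -882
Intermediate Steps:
G(C, o) = 11 + C² (G(C, o) = C² + 11 = 11 + C²)
Y(q) = -54 + q
s(c, r) = 7*r
s(G(v, 12), -110) + Y(-58) = 7*(-110) + (-54 - 58) = -770 - 112 = -882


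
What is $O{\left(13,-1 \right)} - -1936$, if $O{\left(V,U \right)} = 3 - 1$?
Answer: $1938$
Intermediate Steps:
$O{\left(V,U \right)} = 2$ ($O{\left(V,U \right)} = 3 - 1 = 2$)
$O{\left(13,-1 \right)} - -1936 = 2 - -1936 = 2 + 1936 = 1938$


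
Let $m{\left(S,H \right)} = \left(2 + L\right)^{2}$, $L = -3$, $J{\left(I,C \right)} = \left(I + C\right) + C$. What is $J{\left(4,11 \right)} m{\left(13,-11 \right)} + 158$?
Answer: $184$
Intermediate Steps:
$J{\left(I,C \right)} = I + 2 C$ ($J{\left(I,C \right)} = \left(C + I\right) + C = I + 2 C$)
$m{\left(S,H \right)} = 1$ ($m{\left(S,H \right)} = \left(2 - 3\right)^{2} = \left(-1\right)^{2} = 1$)
$J{\left(4,11 \right)} m{\left(13,-11 \right)} + 158 = \left(4 + 2 \cdot 11\right) 1 + 158 = \left(4 + 22\right) 1 + 158 = 26 \cdot 1 + 158 = 26 + 158 = 184$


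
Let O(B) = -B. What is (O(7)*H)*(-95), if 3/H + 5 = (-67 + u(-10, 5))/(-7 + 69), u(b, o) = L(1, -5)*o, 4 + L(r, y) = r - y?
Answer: -123690/367 ≈ -337.03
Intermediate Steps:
L(r, y) = -4 + r - y (L(r, y) = -4 + (r - y) = -4 + r - y)
u(b, o) = 2*o (u(b, o) = (-4 + 1 - 1*(-5))*o = (-4 + 1 + 5)*o = 2*o)
H = -186/367 (H = 3/(-5 + (-67 + 2*5)/(-7 + 69)) = 3/(-5 + (-67 + 10)/62) = 3/(-5 - 57*1/62) = 3/(-5 - 57/62) = 3/(-367/62) = 3*(-62/367) = -186/367 ≈ -0.50681)
(O(7)*H)*(-95) = (-1*7*(-186/367))*(-95) = -7*(-186/367)*(-95) = (1302/367)*(-95) = -123690/367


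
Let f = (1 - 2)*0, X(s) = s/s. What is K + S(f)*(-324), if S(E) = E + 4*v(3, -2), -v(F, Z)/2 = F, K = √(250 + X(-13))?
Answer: 7776 + √251 ≈ 7791.8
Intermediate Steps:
X(s) = 1
K = √251 (K = √(250 + 1) = √251 ≈ 15.843)
v(F, Z) = -2*F
f = 0 (f = -1*0 = 0)
S(E) = -24 + E (S(E) = E + 4*(-2*3) = E + 4*(-6) = E - 24 = -24 + E)
K + S(f)*(-324) = √251 + (-24 + 0)*(-324) = √251 - 24*(-324) = √251 + 7776 = 7776 + √251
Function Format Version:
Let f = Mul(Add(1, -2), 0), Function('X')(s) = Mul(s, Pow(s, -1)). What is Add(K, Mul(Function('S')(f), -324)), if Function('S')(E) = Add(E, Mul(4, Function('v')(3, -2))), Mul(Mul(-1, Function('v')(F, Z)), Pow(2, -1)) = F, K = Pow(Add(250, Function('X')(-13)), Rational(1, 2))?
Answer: Add(7776, Pow(251, Rational(1, 2))) ≈ 7791.8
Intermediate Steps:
Function('X')(s) = 1
K = Pow(251, Rational(1, 2)) (K = Pow(Add(250, 1), Rational(1, 2)) = Pow(251, Rational(1, 2)) ≈ 15.843)
Function('v')(F, Z) = Mul(-2, F)
f = 0 (f = Mul(-1, 0) = 0)
Function('S')(E) = Add(-24, E) (Function('S')(E) = Add(E, Mul(4, Mul(-2, 3))) = Add(E, Mul(4, -6)) = Add(E, -24) = Add(-24, E))
Add(K, Mul(Function('S')(f), -324)) = Add(Pow(251, Rational(1, 2)), Mul(Add(-24, 0), -324)) = Add(Pow(251, Rational(1, 2)), Mul(-24, -324)) = Add(Pow(251, Rational(1, 2)), 7776) = Add(7776, Pow(251, Rational(1, 2)))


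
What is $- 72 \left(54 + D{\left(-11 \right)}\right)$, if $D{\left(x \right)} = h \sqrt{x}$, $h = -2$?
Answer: $-3888 + 144 i \sqrt{11} \approx -3888.0 + 477.59 i$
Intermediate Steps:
$D{\left(x \right)} = - 2 \sqrt{x}$
$- 72 \left(54 + D{\left(-11 \right)}\right) = - 72 \left(54 - 2 \sqrt{-11}\right) = - 72 \left(54 - 2 i \sqrt{11}\right) = -3888 + 144 i \sqrt{11}$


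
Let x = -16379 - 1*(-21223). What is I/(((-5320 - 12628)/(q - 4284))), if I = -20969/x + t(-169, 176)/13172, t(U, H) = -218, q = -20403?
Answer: -1711177306605/286293788816 ≈ -5.9770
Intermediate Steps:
x = 4844 (x = -16379 + 21223 = 4844)
I = -69314915/15951292 (I = -20969/4844 - 218/13172 = -20969*1/4844 - 218*1/13172 = -20969/4844 - 109/6586 = -69314915/15951292 ≈ -4.3454)
I/(((-5320 - 12628)/(q - 4284))) = -69314915*(-20403 - 4284)/(-5320 - 12628)/15951292 = -69314915/(15951292*((-17948/(-24687)))) = -69314915/(15951292*((-17948*(-1/24687)))) = -69314915/(15951292*17948/24687) = -69314915/15951292*24687/17948 = -1711177306605/286293788816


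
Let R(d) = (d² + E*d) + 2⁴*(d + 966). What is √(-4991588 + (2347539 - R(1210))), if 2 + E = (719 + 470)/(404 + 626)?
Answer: 2*I*√10985465103/103 ≈ 2035.2*I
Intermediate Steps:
E = -871/1030 (E = -2 + (719 + 470)/(404 + 626) = -2 + 1189/1030 = -871/1030 ≈ -0.84563)
R(d) = 15456 + d² + 15609*d/1030 (R(d) = (d² - 871*d/1030) + 2⁴*(d + 966) = (d² - 871*d/1030) + 16*(966 + d) = (d² - 871*d/1030) + (15456 + 16*d) = 15456 + d² + 15609*d/1030)
√(-4991588 + (2347539 - R(1210))) = √(-4991588 + (2347539 - (15456 + 1210² + (15609/1030)*1210))) = √(-4991588 + (2347539 - (15456 + 1464100 + 1888689/103))) = √(-4991588 + (2347539 - 1*154282957/103)) = √(-4991588 + (2347539 - 154282957/103)) = √(-4991588 + 87513560/103) = √(-426620004/103) = 2*I*√10985465103/103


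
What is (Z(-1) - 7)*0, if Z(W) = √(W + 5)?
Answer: 0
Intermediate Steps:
Z(W) = √(5 + W)
(Z(-1) - 7)*0 = (√(5 - 1) - 7)*0 = (√4 - 7)*0 = (2 - 7)*0 = -5*0 = 0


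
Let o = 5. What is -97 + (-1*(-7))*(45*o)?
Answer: 1478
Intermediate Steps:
-97 + (-1*(-7))*(45*o) = -97 + (-1*(-7))*(45*5) = -97 + 7*225 = -97 + 1575 = 1478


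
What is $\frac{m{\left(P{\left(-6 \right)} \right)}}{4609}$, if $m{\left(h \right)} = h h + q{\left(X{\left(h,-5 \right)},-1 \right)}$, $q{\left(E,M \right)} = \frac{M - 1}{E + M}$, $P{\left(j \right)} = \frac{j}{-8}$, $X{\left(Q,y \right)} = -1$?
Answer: $\frac{25}{73744} \approx 0.00033901$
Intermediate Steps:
$P{\left(j \right)} = - \frac{j}{8}$ ($P{\left(j \right)} = j \left(- \frac{1}{8}\right) = - \frac{j}{8}$)
$q{\left(E,M \right)} = \frac{-1 + M}{E + M}$
$m{\left(h \right)} = 1 + h^{2}$ ($m{\left(h \right)} = h h + \frac{-1 - 1}{-1 - 1} = h^{2} + \frac{1}{-2} \left(-2\right) = h^{2} - -1 = h^{2} + 1 = 1 + h^{2}$)
$\frac{m{\left(P{\left(-6 \right)} \right)}}{4609} = \frac{1 + \left(\left(- \frac{1}{8}\right) \left(-6\right)\right)^{2}}{4609} = \left(1 + \left(\frac{3}{4}\right)^{2}\right) \frac{1}{4609} = \left(1 + \frac{9}{16}\right) \frac{1}{4609} = \frac{25}{16} \cdot \frac{1}{4609} = \frac{25}{73744}$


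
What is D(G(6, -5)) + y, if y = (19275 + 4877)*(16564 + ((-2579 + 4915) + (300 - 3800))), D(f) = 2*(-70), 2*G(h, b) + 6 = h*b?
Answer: 371940660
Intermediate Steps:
G(h, b) = -3 + b*h/2 (G(h, b) = -3 + (h*b)/2 = -3 + (b*h)/2 = -3 + b*h/2)
D(f) = -140
y = 371940800 (y = 24152*(16564 + (2336 - 3500)) = 24152*(16564 - 1164) = 24152*15400 = 371940800)
D(G(6, -5)) + y = -140 + 371940800 = 371940660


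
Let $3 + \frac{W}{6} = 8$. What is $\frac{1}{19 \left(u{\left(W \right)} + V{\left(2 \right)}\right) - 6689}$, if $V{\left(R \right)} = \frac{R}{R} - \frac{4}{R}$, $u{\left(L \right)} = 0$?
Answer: $- \frac{1}{6708} \approx -0.00014908$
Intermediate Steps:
$W = 30$ ($W = -18 + 6 \cdot 8 = -18 + 48 = 30$)
$V{\left(R \right)} = 1 - \frac{4}{R}$
$\frac{1}{19 \left(u{\left(W \right)} + V{\left(2 \right)}\right) - 6689} = \frac{1}{19 \left(0 + \frac{-4 + 2}{2}\right) - 6689} = \frac{1}{19 \left(0 + \frac{1}{2} \left(-2\right)\right) - 6689} = \frac{1}{19 \left(0 - 1\right) - 6689} = \frac{1}{19 \left(-1\right) - 6689} = \frac{1}{-19 - 6689} = \frac{1}{-6708} = - \frac{1}{6708}$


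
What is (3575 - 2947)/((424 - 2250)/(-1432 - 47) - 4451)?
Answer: -928812/6581203 ≈ -0.14113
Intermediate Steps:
(3575 - 2947)/((424 - 2250)/(-1432 - 47) - 4451) = 628/(-1826/(-1479) - 4451) = 628/(-1826*(-1/1479) - 4451) = 628/(1826/1479 - 4451) = 628/(-6581203/1479) = 628*(-1479/6581203) = -928812/6581203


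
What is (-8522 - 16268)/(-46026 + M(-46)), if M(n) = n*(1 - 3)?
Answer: 12395/22967 ≈ 0.53969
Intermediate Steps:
M(n) = -2*n (M(n) = n*(-2) = -2*n)
(-8522 - 16268)/(-46026 + M(-46)) = (-8522 - 16268)/(-46026 - 2*(-46)) = -24790/(-46026 + 92) = -24790/(-45934) = -24790*(-1/45934) = 12395/22967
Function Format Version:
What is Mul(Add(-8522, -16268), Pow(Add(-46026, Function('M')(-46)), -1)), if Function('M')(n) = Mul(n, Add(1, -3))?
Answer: Rational(12395, 22967) ≈ 0.53969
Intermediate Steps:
Function('M')(n) = Mul(-2, n) (Function('M')(n) = Mul(n, -2) = Mul(-2, n))
Mul(Add(-8522, -16268), Pow(Add(-46026, Function('M')(-46)), -1)) = Mul(Add(-8522, -16268), Pow(Add(-46026, Mul(-2, -46)), -1)) = Mul(-24790, Pow(Add(-46026, 92), -1)) = Mul(-24790, Pow(-45934, -1)) = Mul(-24790, Rational(-1, 45934)) = Rational(12395, 22967)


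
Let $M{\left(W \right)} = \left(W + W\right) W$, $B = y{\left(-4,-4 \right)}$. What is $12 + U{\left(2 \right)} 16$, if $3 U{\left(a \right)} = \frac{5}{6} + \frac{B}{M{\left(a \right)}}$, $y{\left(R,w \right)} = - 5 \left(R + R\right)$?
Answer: $\frac{388}{9} \approx 43.111$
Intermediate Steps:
$y{\left(R,w \right)} = - 10 R$ ($y{\left(R,w \right)} = - 5 \cdot 2 R = - 10 R$)
$B = 40$ ($B = \left(-10\right) \left(-4\right) = 40$)
$M{\left(W \right)} = 2 W^{2}$ ($M{\left(W \right)} = 2 W W = 2 W^{2}$)
$U{\left(a \right)} = \frac{5}{18} + \frac{20}{3 a^{2}}$ ($U{\left(a \right)} = \frac{\frac{5}{6} + \frac{40}{2 a^{2}}}{3} = \frac{5 \cdot \frac{1}{6} + 40 \frac{1}{2 a^{2}}}{3} = \frac{\frac{5}{6} + \frac{20}{a^{2}}}{3} = \frac{5}{18} + \frac{20}{3 a^{2}}$)
$12 + U{\left(2 \right)} 16 = 12 + \left(\frac{5}{18} + \frac{20}{3 \cdot 4}\right) 16 = 12 + \left(\frac{5}{18} + \frac{20}{3} \cdot \frac{1}{4}\right) 16 = 12 + \left(\frac{5}{18} + \frac{5}{3}\right) 16 = 12 + \frac{35}{18} \cdot 16 = 12 + \frac{280}{9} = \frac{388}{9}$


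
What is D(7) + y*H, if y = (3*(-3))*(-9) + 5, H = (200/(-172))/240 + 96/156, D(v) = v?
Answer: 9283/156 ≈ 59.506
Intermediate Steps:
H = 8191/13416 (H = (200*(-1/172))*(1/240) + 96*(1/156) = -50/43*1/240 + 8/13 = -5/1032 + 8/13 = 8191/13416 ≈ 0.61054)
y = 86 (y = -9*(-9) + 5 = 81 + 5 = 86)
D(7) + y*H = 7 + 86*(8191/13416) = 7 + 8191/156 = 9283/156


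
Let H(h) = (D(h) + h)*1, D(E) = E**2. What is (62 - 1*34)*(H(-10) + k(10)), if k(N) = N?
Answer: 2800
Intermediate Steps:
H(h) = h + h**2 (H(h) = (h**2 + h)*1 = (h + h**2)*1 = h + h**2)
(62 - 1*34)*(H(-10) + k(10)) = (62 - 1*34)*(-10*(1 - 10) + 10) = (62 - 34)*(-10*(-9) + 10) = 28*(90 + 10) = 28*100 = 2800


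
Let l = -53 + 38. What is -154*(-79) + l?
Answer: 12151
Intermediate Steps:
l = -15
-154*(-79) + l = -154*(-79) - 15 = 12166 - 15 = 12151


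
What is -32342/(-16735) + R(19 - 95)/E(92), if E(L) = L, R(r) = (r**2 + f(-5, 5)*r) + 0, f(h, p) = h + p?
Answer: 24909206/384905 ≈ 64.715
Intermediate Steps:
R(r) = r**2 (R(r) = (r**2 + (-5 + 5)*r) + 0 = (r**2 + 0*r) + 0 = (r**2 + 0) + 0 = r**2 + 0 = r**2)
-32342/(-16735) + R(19 - 95)/E(92) = -32342/(-16735) + (19 - 95)**2/92 = -32342*(-1/16735) + (-76)**2*(1/92) = 32342/16735 + 5776*(1/92) = 32342/16735 + 1444/23 = 24909206/384905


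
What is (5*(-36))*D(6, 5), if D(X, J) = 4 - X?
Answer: 360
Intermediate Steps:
(5*(-36))*D(6, 5) = (5*(-36))*(4 - 1*6) = -180*(4 - 6) = -180*(-2) = 360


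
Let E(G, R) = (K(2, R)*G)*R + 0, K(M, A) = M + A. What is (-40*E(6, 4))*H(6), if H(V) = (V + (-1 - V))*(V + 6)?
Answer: 69120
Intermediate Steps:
K(M, A) = A + M
E(G, R) = G*R*(2 + R) (E(G, R) = ((R + 2)*G)*R + 0 = ((2 + R)*G)*R + 0 = (G*(2 + R))*R + 0 = G*R*(2 + R) + 0 = G*R*(2 + R))
H(V) = -6 - V (H(V) = -(6 + V) = -6 - V)
(-40*E(6, 4))*H(6) = (-240*4*(2 + 4))*(-6 - 1*6) = (-240*4*6)*(-6 - 6) = -40*144*(-12) = -5760*(-12) = 69120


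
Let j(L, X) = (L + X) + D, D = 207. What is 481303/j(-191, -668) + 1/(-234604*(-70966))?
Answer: -2003292277286235/2713771916632 ≈ -738.19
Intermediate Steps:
j(L, X) = 207 + L + X (j(L, X) = (L + X) + 207 = 207 + L + X)
481303/j(-191, -668) + 1/(-234604*(-70966)) = 481303/(207 - 191 - 668) + 1/(-234604*(-70966)) = 481303/(-652) - 1/234604*(-1/70966) = 481303*(-1/652) + 1/16648907464 = -481303/652 + 1/16648907464 = -2003292277286235/2713771916632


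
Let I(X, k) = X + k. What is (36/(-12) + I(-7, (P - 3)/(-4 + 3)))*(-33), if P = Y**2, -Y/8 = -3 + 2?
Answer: 2343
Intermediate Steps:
Y = 8 (Y = -8*(-3 + 2) = -8*(-1) = 8)
P = 64 (P = 8**2 = 64)
(36/(-12) + I(-7, (P - 3)/(-4 + 3)))*(-33) = (36/(-12) + (-7 + (64 - 3)/(-4 + 3)))*(-33) = (36*(-1/12) + (-7 + 61/(-1)))*(-33) = (-3 + (-7 + 61*(-1)))*(-33) = (-3 + (-7 - 61))*(-33) = (-3 - 68)*(-33) = -71*(-33) = 2343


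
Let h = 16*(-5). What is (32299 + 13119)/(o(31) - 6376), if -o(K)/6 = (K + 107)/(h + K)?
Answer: -1112741/155798 ≈ -7.1422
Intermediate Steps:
h = -80
o(K) = -6*(107 + K)/(-80 + K) (o(K) = -6*(K + 107)/(-80 + K) = -6*(107 + K)/(-80 + K))
(32299 + 13119)/(o(31) - 6376) = (32299 + 13119)/(6*(-107 - 1*31)/(-80 + 31) - 6376) = 45418/(6*(-107 - 31)/(-49) - 6376) = 45418/(6*(-1/49)*(-138) - 6376) = 45418/(828/49 - 6376) = 45418/(-311596/49) = 45418*(-49/311596) = -1112741/155798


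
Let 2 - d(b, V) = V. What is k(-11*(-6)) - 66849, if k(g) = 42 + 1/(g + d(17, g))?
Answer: -133613/2 ≈ -66807.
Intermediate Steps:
d(b, V) = 2 - V
k(g) = 85/2 (k(g) = 42 + 1/(g + (2 - g)) = 42 + 1/2 = 42 + ½ = 85/2)
k(-11*(-6)) - 66849 = 85/2 - 66849 = -133613/2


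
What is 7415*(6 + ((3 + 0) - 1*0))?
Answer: 66735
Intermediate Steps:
7415*(6 + ((3 + 0) - 1*0)) = 7415*(6 + (3 + 0)) = 7415*(6 + 3) = 7415*9 = 66735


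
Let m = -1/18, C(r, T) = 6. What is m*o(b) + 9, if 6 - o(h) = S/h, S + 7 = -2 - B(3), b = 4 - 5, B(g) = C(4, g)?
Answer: 19/2 ≈ 9.5000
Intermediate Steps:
B(g) = 6
b = -1
m = -1/18 (m = -1*1/18 = -1/18 ≈ -0.055556)
S = -15 (S = -7 + (-2 - 1*6) = -7 + (-2 - 6) = -7 - 8 = -15)
o(h) = 6 + 15/h (o(h) = 6 - (-15)/h = 6 + 15/h)
m*o(b) + 9 = -(6 + 15/(-1))/18 + 9 = -(6 + 15*(-1))/18 + 9 = -(6 - 15)/18 + 9 = -1/18*(-9) + 9 = ½ + 9 = 19/2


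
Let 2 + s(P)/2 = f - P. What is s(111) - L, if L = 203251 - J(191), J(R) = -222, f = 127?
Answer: -203445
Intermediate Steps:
s(P) = 250 - 2*P (s(P) = -4 + 2*(127 - P) = -4 + (254 - 2*P) = 250 - 2*P)
L = 203473 (L = 203251 - 1*(-222) = 203251 + 222 = 203473)
s(111) - L = (250 - 2*111) - 1*203473 = (250 - 222) - 203473 = 28 - 203473 = -203445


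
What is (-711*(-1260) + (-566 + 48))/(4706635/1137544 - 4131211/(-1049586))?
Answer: 534496905404750064/4819726244447 ≈ 1.1090e+5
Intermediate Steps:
(-711*(-1260) + (-566 + 48))/(4706635/1137544 - 4131211/(-1049586)) = (895860 - 518)/(4706635*(1/1137544) - 4131211*(-1/1049586)) = 895342/(4706635/1137544 + 4131211/1049586) = 895342/(4819726244447/596975128392) = 895342*(596975128392/4819726244447) = 534496905404750064/4819726244447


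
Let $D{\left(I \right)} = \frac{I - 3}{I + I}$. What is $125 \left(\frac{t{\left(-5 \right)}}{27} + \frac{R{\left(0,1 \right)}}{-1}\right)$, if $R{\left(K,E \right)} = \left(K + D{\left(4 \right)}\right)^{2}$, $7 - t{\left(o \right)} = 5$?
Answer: $\frac{12625}{1728} \approx 7.3061$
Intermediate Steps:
$D{\left(I \right)} = \frac{-3 + I}{2 I}$
$t{\left(o \right)} = 2$ ($t{\left(o \right)} = 7 - 5 = 2$)
$R{\left(K,E \right)} = \left(\frac{1}{8} + K\right)^{2}$ ($R{\left(K,E \right)} = \left(K + \frac{-3 + 4}{2 \cdot 4}\right)^{2} = \left(K + \frac{1}{2} \cdot \frac{1}{4} \cdot 1\right)^{2} = \left(K + \frac{1}{8}\right)^{2} = \left(\frac{1}{8} + K\right)^{2}$)
$125 \left(\frac{t{\left(-5 \right)}}{27} + \frac{R{\left(0,1 \right)}}{-1}\right) = 125 \left(\frac{2}{27} + \frac{\frac{1}{64} \left(1 + 8 \cdot 0\right)^{2}}{-1}\right) = 125 \left(2 \cdot \frac{1}{27} + \frac{\left(1 + 0\right)^{2}}{64} \left(-1\right)\right) = 125 \left(\frac{2}{27} + \frac{1^{2}}{64} \left(-1\right)\right) = 125 \left(\frac{2}{27} + \frac{1}{64} \cdot 1 \left(-1\right)\right) = 125 \left(\frac{2}{27} + \frac{1}{64} \left(-1\right)\right) = 125 \left(\frac{2}{27} - \frac{1}{64}\right) = 125 \cdot \frac{101}{1728} = \frac{12625}{1728}$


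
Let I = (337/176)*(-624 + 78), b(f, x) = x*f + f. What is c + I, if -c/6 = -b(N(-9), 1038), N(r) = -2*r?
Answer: 9782655/88 ≈ 1.1117e+5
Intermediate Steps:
b(f, x) = f + f*x (b(f, x) = f*x + f = f + f*x)
I = -92001/88 (I = (337*(1/176))*(-546) = (337/176)*(-546) = -92001/88 ≈ -1045.5)
c = 112212 (c = -(-6)*(-2*(-9))*(1 + 1038) = -(-6)*18*1039 = -(-6)*18702 = -6*(-18702) = 112212)
c + I = 112212 - 92001/88 = 9782655/88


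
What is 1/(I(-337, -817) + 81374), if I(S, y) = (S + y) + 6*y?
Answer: 1/75318 ≈ 1.3277e-5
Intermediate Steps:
I(S, y) = S + 7*y
1/(I(-337, -817) + 81374) = 1/((-337 + 7*(-817)) + 81374) = 1/((-337 - 5719) + 81374) = 1/(-6056 + 81374) = 1/75318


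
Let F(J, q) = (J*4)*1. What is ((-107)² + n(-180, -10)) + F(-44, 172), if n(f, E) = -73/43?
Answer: 484666/43 ≈ 11271.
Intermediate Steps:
n(f, E) = -73/43 (n(f, E) = -73*1/43 = -73/43)
F(J, q) = 4*J (F(J, q) = (4*J)*1 = 4*J)
((-107)² + n(-180, -10)) + F(-44, 172) = ((-107)² - 73/43) + 4*(-44) = (11449 - 73/43) - 176 = 492234/43 - 176 = 484666/43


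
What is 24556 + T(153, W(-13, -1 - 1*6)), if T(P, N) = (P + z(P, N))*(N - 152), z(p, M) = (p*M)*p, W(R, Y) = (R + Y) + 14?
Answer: 22192114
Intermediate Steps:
W(R, Y) = 14 + R + Y
z(p, M) = M*p**2 (z(p, M) = (M*p)*p = M*p**2)
T(P, N) = (-152 + N)*(P + N*P**2) (T(P, N) = (P + N*P**2)*(N - 152) = (P + N*P**2)*(-152 + N) = (-152 + N)*(P + N*P**2))
24556 + T(153, W(-13, -1 - 1*6)) = 24556 + 153*(-152 + (14 - 13 + (-1 - 1*6)) + 153*(14 - 13 + (-1 - 1*6))**2 - 152*(14 - 13 + (-1 - 1*6))*153) = 24556 + 153*(-152 + (14 - 13 + (-1 - 6)) + 153*(14 - 13 + (-1 - 6))**2 - 152*(14 - 13 + (-1 - 6))*153) = 24556 + 153*(-152 + (14 - 13 - 7) + 153*(14 - 13 - 7)**2 - 152*(14 - 13 - 7)*153) = 24556 + 153*(-152 - 6 + 153*(-6)**2 - 152*(-6)*153) = 24556 + 153*(-152 - 6 + 153*36 + 139536) = 24556 + 153*(-152 - 6 + 5508 + 139536) = 24556 + 153*144886 = 24556 + 22167558 = 22192114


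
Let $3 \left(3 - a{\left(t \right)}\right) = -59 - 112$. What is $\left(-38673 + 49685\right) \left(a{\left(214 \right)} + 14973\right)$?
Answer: $165543396$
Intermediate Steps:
$a{\left(t \right)} = 60$ ($a{\left(t \right)} = 3 - \frac{-59 - 112}{3} = 3 - -57 = 3 + 57 = 60$)
$\left(-38673 + 49685\right) \left(a{\left(214 \right)} + 14973\right) = \left(-38673 + 49685\right) \left(60 + 14973\right) = 11012 \cdot 15033 = 165543396$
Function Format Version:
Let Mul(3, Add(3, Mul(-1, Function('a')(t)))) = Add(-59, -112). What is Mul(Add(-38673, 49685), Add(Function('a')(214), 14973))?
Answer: 165543396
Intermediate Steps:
Function('a')(t) = 60 (Function('a')(t) = Add(3, Mul(Rational(-1, 3), Add(-59, -112))) = Add(3, Mul(Rational(-1, 3), -171)) = Add(3, 57) = 60)
Mul(Add(-38673, 49685), Add(Function('a')(214), 14973)) = Mul(Add(-38673, 49685), Add(60, 14973)) = Mul(11012, 15033) = 165543396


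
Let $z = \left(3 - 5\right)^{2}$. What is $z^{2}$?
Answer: $16$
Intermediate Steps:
$z = 4$ ($z = \left(-2\right)^{2} = 4$)
$z^{2} = 4^{2} = 16$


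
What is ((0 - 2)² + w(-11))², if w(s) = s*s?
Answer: 15625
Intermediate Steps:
w(s) = s²
((0 - 2)² + w(-11))² = ((0 - 2)² + (-11)²)² = ((-2)² + 121)² = (4 + 121)² = 125² = 15625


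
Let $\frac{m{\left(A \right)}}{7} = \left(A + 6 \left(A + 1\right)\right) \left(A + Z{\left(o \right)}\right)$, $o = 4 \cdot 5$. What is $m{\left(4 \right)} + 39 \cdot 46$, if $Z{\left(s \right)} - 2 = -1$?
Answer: $2984$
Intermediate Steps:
$o = 20$
$Z{\left(s \right)} = 1$ ($Z{\left(s \right)} = 2 - 1 = 1$)
$m{\left(A \right)} = 7 \left(1 + A\right) \left(6 + 7 A\right)$ ($m{\left(A \right)} = 7 \left(A + 6 \left(A + 1\right)\right) \left(A + 1\right) = 7 \left(A + 6 \left(1 + A\right)\right) \left(1 + A\right) = 7 \left(A + \left(6 + 6 A\right)\right) \left(1 + A\right) = 7 \left(6 + 7 A\right) \left(1 + A\right) = 7 \left(1 + A\right) \left(6 + 7 A\right)$)
$m{\left(4 \right)} + 39 \cdot 46 = \left(42 + 49 \cdot 4^{2} + 91 \cdot 4\right) + 39 \cdot 46 = \left(42 + 49 \cdot 16 + 364\right) + 1794 = \left(42 + 784 + 364\right) + 1794 = 1190 + 1794 = 2984$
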